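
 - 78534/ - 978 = 13089/163 = 80.30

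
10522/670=5261/335 = 15.70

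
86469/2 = 43234 + 1/2 = 43234.50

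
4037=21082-17045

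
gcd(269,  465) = 1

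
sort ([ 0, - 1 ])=[ -1,  0]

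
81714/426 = 13619/71 = 191.82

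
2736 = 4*684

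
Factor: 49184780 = 2^2*5^1*2459239^1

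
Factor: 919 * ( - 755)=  - 5^1*151^1*919^1 = - 693845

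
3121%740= 161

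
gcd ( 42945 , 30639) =21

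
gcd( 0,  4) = 4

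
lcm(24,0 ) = 0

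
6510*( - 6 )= -39060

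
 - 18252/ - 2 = 9126 + 0/1 = 9126.00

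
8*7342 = 58736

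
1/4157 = 1/4157 = 0.00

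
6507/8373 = 2169/2791 = 0.78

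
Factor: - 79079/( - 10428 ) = 2^( - 2)*3^( - 1) * 7^1*13^1 = 91/12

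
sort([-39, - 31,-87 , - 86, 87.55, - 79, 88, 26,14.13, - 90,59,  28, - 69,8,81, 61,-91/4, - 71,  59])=[ - 90 ,-87,-86,-79, - 71, -69, - 39, - 31, - 91/4,8,14.13, 26, 28,59,59,61,81,87.55 , 88]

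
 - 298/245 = -298/245 =- 1.22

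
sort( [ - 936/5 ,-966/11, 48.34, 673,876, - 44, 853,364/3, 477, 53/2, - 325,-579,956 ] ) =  [ - 579, - 325, - 936/5,-966/11, - 44 , 53/2, 48.34,364/3, 477,673, 853, 876, 956]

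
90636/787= 90636/787 = 115.17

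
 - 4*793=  - 3172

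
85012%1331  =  1159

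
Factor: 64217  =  64217^1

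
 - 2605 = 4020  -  6625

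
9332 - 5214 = 4118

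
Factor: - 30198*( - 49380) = 1491177240= 2^3 *3^2  *  5^1*7^1*719^1*823^1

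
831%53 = 36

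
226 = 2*113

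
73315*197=14443055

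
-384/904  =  -1 + 65/113 = - 0.42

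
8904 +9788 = 18692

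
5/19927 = 5/19927  =  0.00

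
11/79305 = 11/79305 = 0.00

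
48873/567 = 16291/189 = 86.20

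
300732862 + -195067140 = 105665722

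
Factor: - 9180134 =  - 2^1*47^1*61^1 * 1601^1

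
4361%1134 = 959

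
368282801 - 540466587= - 172183786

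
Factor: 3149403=3^1 * 17^1 * 37^1*1669^1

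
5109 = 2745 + 2364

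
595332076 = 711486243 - 116154167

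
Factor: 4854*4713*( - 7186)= - 2^2*3^2*809^1*1571^1*3593^1= - 164393417772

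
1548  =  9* 172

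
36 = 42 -6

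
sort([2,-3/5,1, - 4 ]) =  [ -4, - 3/5,1, 2] 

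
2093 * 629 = 1316497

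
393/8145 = 131/2715=0.05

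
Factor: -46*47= - 2^1*23^1 *47^1 = -2162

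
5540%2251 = 1038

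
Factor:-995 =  - 5^1 * 199^1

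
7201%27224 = 7201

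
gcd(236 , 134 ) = 2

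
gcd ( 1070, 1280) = 10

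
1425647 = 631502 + 794145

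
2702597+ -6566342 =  - 3863745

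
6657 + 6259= 12916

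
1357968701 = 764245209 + 593723492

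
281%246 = 35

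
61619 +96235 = 157854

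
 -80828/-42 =1924  +  10/21  =  1924.48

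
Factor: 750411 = 3^3*27793^1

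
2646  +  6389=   9035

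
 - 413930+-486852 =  - 900782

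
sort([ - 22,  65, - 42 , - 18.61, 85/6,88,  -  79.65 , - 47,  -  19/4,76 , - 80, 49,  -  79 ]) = [-80,  -  79.65, - 79,-47, - 42, - 22, - 18.61 , - 19/4, 85/6,  49, 65 , 76,88 ] 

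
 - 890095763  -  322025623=-1212121386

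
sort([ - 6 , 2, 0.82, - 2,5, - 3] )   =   [ - 6, - 3,  -  2, 0.82,2,5]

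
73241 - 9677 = 63564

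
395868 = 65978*6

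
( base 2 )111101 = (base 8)75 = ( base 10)61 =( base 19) 34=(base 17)3A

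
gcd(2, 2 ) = 2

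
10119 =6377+3742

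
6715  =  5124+1591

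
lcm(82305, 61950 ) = 5761350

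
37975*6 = 227850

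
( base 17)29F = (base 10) 746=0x2ea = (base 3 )1000122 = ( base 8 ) 1352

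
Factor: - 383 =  - 383^1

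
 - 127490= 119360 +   -  246850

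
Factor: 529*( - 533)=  - 281957 =-13^1*23^2*41^1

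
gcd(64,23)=1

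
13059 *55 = 718245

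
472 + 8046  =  8518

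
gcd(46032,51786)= 5754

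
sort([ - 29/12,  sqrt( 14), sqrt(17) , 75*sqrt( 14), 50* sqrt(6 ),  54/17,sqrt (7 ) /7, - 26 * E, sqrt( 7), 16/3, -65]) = [ - 26*E, - 65,-29/12, sqrt(7 ) /7,sqrt(7 ),  54/17,sqrt (14), sqrt( 17), 16/3,  50*sqrt( 6),75*sqrt( 14) ] 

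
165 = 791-626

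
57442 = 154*373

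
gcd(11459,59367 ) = 7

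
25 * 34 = 850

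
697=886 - 189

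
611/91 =47/7  =  6.71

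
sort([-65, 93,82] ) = [-65,82,93]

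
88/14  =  6 + 2/7 = 6.29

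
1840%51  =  4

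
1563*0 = 0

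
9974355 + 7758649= 17733004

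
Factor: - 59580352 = -2^6*13^1 * 19^1*3769^1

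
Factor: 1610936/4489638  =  2^2*3^(-1)*59^1*3413^1 * 748273^( - 1 ) =805468/2244819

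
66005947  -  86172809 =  - 20166862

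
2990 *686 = 2051140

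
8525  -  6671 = 1854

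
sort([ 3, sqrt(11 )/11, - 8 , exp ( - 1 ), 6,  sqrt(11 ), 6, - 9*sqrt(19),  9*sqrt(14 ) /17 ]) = [- 9*sqrt ( 19),-8, sqrt ( 11 ) /11, exp( - 1 ),9*sqrt( 14 ) /17 , 3, sqrt( 11 ), 6, 6]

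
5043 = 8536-3493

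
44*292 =12848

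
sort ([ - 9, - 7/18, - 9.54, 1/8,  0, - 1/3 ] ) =[ - 9.54, - 9, - 7/18 , - 1/3, 0,  1/8 ]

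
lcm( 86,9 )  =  774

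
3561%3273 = 288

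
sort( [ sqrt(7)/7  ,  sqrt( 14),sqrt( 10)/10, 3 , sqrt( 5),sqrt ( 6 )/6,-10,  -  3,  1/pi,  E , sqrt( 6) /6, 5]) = [ - 10, - 3,  sqrt(10 )/10,1/pi,sqrt(7)/7, sqrt( 6 )/6,sqrt( 6 ) /6,  sqrt( 5),E, 3,  sqrt(14),  5 ]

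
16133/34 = 474  +  1/2 = 474.50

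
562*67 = 37654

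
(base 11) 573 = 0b1010101101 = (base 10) 685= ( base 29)NI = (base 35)JK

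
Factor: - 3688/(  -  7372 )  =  922/1843 = 2^1*19^( - 1)*97^( - 1 )*461^1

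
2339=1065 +1274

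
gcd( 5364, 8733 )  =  3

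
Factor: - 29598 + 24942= - 2^4*3^1 * 97^1 = - 4656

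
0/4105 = 0 = 0.00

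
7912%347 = 278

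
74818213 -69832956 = 4985257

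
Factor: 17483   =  17483^1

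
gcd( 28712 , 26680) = 8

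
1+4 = 5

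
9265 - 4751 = 4514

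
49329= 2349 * 21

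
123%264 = 123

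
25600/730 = 35 + 5/73 = 35.07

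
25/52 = 25/52 = 0.48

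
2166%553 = 507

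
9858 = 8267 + 1591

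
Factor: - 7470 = -2^1*3^2*5^1*83^1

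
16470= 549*30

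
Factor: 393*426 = 2^1*3^2 *71^1*131^1 = 167418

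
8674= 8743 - 69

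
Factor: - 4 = - 2^2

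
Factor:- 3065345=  - 5^1*59^1*10391^1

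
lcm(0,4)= 0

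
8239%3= 1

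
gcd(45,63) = 9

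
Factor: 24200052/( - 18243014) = - 12100026/9121507 = -  2^1*3^1*1567^( - 1 )*5821^ ( - 1) * 2016671^1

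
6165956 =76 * 81131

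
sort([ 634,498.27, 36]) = [ 36, 498.27 , 634 ] 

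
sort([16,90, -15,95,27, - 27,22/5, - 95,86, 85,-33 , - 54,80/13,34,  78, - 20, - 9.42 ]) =[ - 95, - 54, - 33,-27, - 20, - 15,-9.42,22/5,80/13,16,27,34  ,  78, 85,86, 90,95]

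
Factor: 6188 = 2^2*7^1*13^1*17^1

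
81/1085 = 81/1085 = 0.07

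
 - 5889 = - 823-5066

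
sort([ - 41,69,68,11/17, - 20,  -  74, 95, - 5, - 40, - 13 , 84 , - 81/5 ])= [- 74, - 41, - 40,- 20,  -  81/5,-13,  -  5 , 11/17,  68,  69 , 84, 95]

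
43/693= 43/693= 0.06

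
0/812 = 0 = 0.00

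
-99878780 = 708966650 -808845430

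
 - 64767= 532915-597682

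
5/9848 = 5/9848 = 0.00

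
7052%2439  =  2174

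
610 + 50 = 660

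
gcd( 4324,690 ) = 46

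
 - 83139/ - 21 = 3959/1 = 3959.00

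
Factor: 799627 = 59^1*13553^1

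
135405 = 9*15045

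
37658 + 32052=69710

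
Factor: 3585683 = 83^1  *  43201^1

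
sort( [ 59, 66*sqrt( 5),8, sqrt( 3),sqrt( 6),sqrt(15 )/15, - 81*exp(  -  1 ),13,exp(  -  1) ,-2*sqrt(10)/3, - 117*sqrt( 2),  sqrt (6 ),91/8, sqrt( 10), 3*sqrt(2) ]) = [ -117*sqrt( 2),  -  81*exp(  -  1 ), - 2*sqrt( 10 ) /3,  sqrt( 15)/15,exp(-1), sqrt(3) , sqrt( 6),sqrt( 6 ),  sqrt( 10),3*sqrt( 2),  8, 91/8,13, 59,66*sqrt( 5) ]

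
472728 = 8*59091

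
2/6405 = 2/6405 = 0.00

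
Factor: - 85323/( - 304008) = 2^( - 3) *7^1 * 17^1*53^(-1)= 119/424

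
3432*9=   30888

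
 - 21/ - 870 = 7/290 = 0.02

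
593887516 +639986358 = 1233873874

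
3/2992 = 3/2992 = 0.00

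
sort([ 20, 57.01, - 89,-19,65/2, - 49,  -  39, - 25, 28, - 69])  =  [ - 89, - 69, - 49, - 39, - 25, - 19, 20, 28 , 65/2 , 57.01 ] 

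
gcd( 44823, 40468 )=67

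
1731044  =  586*2954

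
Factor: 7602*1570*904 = 2^5*3^1*5^1*7^1*113^1*157^1*181^1 =10789366560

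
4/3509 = 4/3509= 0.00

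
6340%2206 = 1928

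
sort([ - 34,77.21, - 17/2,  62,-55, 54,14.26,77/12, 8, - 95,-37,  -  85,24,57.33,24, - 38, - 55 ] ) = [ - 95, - 85, - 55,  -  55,-38, - 37, - 34, - 17/2, 77/12,8,14.26, 24,  24, 54,57.33, 62, 77.21] 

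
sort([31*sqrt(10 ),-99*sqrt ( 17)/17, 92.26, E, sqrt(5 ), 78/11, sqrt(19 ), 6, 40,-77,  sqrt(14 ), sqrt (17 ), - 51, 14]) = [ - 77, - 51, - 99*sqrt( 17 ) /17, sqrt( 5), E, sqrt(14),sqrt (17), sqrt(19 ), 6, 78/11,14, 40, 92.26,  31*sqrt(10) ]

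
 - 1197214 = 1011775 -2208989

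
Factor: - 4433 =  - 11^1*13^1 * 31^1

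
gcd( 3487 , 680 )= 1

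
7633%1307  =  1098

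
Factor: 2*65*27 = 3510=2^1*3^3*5^1*13^1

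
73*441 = 32193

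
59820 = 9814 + 50006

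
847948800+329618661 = 1177567461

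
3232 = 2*1616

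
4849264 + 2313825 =7163089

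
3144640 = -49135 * ( - 64)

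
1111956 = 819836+292120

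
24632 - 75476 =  - 50844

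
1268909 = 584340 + 684569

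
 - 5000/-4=1250 + 0/1 = 1250.00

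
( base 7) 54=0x27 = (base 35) 14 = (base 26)1d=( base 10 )39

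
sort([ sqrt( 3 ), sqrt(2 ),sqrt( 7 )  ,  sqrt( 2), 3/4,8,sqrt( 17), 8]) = [3/4, sqrt(2), sqrt( 2 ), sqrt( 3 ),sqrt (7 ),sqrt( 17 ), 8, 8]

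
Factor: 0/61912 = 0^1 = 0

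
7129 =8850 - 1721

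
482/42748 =241/21374 = 0.01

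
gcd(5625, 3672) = 9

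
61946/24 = 2581 + 1/12 =2581.08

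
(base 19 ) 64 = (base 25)4i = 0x76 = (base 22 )58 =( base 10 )118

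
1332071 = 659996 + 672075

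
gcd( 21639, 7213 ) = 7213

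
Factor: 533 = 13^1 * 41^1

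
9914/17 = 9914/17 = 583.18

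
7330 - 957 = 6373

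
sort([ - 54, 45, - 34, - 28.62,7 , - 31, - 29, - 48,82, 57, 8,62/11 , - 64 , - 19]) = [ - 64 , - 54,-48, - 34, - 31, - 29, - 28.62, - 19,62/11, 7 , 8, 45,  57,  82] 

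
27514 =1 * 27514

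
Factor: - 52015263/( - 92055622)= 2^(-1)*3^1*127^1*136523^1 * 46027811^( - 1)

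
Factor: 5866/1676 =7/2 = 2^( - 1 )*7^1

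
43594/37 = 1178 + 8/37 =1178.22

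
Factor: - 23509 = - 23509^1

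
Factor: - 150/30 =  - 5 = -5^1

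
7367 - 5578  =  1789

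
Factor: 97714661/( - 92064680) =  - 1338557/1261160 = -  2^(- 3)*5^(  -  1 )*11^1*41^( - 1 ) * 769^ (  -  1 )*121687^1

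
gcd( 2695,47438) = 1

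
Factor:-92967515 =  - 5^1*137^1*135719^1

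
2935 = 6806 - 3871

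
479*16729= 8013191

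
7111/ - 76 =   -  94+33/76= - 93.57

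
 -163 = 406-569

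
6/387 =2/129 = 0.02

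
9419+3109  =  12528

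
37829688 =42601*888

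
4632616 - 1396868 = 3235748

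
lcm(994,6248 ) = 43736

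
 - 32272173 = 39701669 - 71973842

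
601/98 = 6 + 13/98 =6.13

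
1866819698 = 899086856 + 967732842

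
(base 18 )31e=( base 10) 1004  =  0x3EC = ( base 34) ti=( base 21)25H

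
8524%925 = 199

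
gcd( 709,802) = 1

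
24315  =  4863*5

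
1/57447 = 1/57447  =  0.00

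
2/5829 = 2/5829 = 0.00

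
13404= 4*3351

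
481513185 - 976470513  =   - 494957328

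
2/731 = 2/731 = 0.00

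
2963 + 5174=8137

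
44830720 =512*87560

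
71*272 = 19312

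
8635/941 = 9  +  166/941 = 9.18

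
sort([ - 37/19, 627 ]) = [ - 37/19,627 ] 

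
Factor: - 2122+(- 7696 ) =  - 9818 = -  2^1*4909^1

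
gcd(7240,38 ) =2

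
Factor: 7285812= 2^2*3^1*607151^1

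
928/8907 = 928/8907 = 0.10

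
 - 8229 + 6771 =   -  1458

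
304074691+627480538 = 931555229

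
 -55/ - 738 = 55/738= 0.07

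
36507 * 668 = 24386676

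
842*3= 2526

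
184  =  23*8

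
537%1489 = 537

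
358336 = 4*89584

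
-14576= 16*( -911 ) 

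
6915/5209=6915/5209= 1.33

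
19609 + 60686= 80295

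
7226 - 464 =6762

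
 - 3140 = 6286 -9426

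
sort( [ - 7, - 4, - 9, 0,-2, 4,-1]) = [ - 9, - 7, - 4,-2,  -  1, 0, 4]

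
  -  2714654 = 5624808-8339462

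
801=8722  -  7921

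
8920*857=7644440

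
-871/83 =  - 11 + 42/83 = -10.49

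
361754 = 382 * 947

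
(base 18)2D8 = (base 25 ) 1af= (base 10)890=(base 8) 1572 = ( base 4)31322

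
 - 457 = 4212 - 4669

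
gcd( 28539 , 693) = 63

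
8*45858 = 366864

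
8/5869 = 8/5869 = 0.00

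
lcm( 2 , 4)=4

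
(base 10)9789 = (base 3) 111102120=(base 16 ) 263D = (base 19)1824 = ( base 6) 113153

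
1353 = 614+739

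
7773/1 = 7773= 7773.00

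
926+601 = 1527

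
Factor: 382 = 2^1 * 191^1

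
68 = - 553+621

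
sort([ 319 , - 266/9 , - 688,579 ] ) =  [-688, - 266/9, 319,579 ]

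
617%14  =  1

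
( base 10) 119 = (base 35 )3E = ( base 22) 59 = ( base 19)65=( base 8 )167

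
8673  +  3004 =11677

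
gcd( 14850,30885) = 15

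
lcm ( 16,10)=80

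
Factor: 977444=2^2 * 13^1*18797^1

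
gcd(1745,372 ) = 1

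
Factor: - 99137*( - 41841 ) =3^2*4649^1 * 99137^1 = 4147991217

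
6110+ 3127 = 9237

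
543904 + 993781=1537685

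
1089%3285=1089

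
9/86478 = 3/28826=0.00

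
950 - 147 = 803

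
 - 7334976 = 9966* (- 736)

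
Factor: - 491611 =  - 491611^1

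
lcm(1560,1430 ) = 17160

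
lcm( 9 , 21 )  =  63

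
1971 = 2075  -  104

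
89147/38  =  2345 + 37/38=2345.97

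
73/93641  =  73/93641  =  0.00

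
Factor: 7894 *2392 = 2^4*13^1*23^1*3947^1 = 18882448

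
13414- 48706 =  - 35292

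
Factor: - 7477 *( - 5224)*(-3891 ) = -2^3*3^1 * 653^1*1297^1*7477^1 = - 151981868568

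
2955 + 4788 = 7743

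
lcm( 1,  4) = 4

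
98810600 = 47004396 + 51806204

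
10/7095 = 2/1419  =  0.00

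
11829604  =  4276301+7553303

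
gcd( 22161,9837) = 3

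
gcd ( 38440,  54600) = 40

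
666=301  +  365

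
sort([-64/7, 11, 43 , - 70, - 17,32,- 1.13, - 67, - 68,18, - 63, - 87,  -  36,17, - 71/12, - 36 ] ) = [ - 87, - 70 , - 68, - 67, - 63, - 36, - 36 , - 17, - 64/7, - 71/12, - 1.13, 11, 17,  18,  32,43 ] 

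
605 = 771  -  166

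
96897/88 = 96897/88 = 1101.10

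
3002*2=6004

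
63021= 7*9003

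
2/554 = 1/277 = 0.00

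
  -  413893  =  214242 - 628135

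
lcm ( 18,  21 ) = 126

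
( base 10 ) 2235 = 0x8bb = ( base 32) 25R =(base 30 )2ef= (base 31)2A3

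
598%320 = 278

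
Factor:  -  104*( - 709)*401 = 29568136 = 2^3 * 13^1*401^1*709^1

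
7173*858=6154434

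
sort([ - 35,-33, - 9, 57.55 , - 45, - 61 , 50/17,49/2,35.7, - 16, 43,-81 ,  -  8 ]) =[ - 81, - 61, - 45, - 35, - 33, - 16,  -  9,-8 , 50/17, 49/2,35.7, 43 , 57.55]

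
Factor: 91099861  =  91099861^1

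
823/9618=823/9618 =0.09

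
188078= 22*8549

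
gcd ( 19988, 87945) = 1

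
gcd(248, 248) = 248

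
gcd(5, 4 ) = 1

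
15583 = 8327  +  7256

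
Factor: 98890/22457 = 2^1*5^1*11^1*17^( -1)*29^1*31^1 * 1321^( - 1)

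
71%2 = 1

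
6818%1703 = 6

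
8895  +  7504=16399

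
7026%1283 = 611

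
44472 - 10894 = 33578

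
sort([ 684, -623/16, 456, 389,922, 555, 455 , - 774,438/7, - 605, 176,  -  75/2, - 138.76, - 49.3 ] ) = [ - 774, - 605, - 138.76 , - 49.3, - 623/16, - 75/2 , 438/7,176,389, 455,456, 555, 684, 922 ]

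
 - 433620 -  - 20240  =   - 413380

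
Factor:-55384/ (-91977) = 56/93 = 2^3*3^(  -  1 )*7^1*31^(-1 ) 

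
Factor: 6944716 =2^2*1736179^1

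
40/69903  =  40/69903  =  0.00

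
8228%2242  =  1502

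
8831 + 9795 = 18626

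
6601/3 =6601/3 = 2200.33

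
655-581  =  74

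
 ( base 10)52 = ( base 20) 2C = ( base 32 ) 1K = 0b110100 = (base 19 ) 2e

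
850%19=14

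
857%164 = 37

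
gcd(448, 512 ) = 64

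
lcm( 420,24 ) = 840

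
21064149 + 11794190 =32858339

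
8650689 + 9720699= 18371388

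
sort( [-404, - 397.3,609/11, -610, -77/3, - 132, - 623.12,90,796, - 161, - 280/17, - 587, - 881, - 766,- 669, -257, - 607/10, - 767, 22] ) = [ - 881, - 767, - 766  , - 669, - 623.12,  -  610 ,-587,  -  404,  -  397.3, - 257,- 161, - 132, - 607/10, - 77/3,  -  280/17,22,609/11 , 90,796]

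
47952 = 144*333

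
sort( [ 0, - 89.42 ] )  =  [ - 89.42,0] 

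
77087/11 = 77087/11 = 7007.91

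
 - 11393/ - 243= 11393/243 = 46.88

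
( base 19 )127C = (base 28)9nq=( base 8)17056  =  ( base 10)7726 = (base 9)11534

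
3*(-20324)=-60972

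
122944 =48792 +74152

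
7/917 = 1/131 = 0.01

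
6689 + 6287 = 12976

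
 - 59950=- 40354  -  19596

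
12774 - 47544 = - 34770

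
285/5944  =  285/5944 =0.05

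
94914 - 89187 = 5727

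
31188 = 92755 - 61567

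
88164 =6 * 14694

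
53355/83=53355/83  =  642.83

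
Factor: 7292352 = 2^6*3^1*19^1*1999^1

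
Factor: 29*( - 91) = - 7^1*13^1 *29^1 =-  2639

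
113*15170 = 1714210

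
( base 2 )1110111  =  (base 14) 87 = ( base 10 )119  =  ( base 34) 3h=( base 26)4F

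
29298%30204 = 29298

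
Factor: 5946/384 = 991/64 =2^ ( - 6 )*991^1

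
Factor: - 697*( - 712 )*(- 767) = - 2^3*13^1*17^1*41^1*59^1*89^1= - 380634488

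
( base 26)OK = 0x284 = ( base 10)644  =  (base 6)2552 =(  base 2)1010000100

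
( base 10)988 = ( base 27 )19g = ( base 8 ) 1734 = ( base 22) 20k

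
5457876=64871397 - 59413521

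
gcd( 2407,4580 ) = 1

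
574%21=7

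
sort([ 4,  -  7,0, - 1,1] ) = [ - 7, - 1, 0,  1,4]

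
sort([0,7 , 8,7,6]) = [ 0, 6, 7 , 7, 8 ]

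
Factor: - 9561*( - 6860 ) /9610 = 2^1*3^1*7^3*31^( - 2) *3187^1 = 6558846/961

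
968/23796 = 242/5949=0.04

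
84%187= 84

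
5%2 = 1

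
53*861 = 45633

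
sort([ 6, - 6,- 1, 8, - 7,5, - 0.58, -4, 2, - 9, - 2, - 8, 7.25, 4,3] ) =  [ - 9, - 8, - 7, - 6, - 4,  -  2, - 1, - 0.58 , 2, 3,4,5, 6, 7.25,8 ] 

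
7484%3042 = 1400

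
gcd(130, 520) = 130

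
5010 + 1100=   6110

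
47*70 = 3290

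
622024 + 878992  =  1501016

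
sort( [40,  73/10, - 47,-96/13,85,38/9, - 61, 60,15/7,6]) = [ - 61, - 47, - 96/13 , 15/7,38/9,6, 73/10 , 40,60, 85] 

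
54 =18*3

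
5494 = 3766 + 1728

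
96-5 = 91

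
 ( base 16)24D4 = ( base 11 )70a1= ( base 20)13B8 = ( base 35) 7OD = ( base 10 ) 9428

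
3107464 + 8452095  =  11559559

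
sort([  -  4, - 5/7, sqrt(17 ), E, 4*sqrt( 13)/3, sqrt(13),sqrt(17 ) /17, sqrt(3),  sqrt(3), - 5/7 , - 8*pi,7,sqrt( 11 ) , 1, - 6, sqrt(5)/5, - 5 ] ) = [  -  8*pi,-6, - 5, - 4,-5/7, - 5/7 , sqrt( 17)/17,sqrt(5)/5, 1 , sqrt(3), sqrt ( 3)  ,  E, sqrt(11),  sqrt(13 ),sqrt ( 17), 4*sqrt(13)/3,7 ]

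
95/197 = 95/197= 0.48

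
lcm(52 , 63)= 3276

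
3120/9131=3120/9131 = 0.34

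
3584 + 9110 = 12694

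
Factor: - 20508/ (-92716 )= 3^1 * 13^( - 1 )*1709^1*1783^ ( - 1) = 5127/23179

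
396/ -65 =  - 396/65 = - 6.09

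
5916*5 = 29580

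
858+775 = 1633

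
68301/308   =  221 + 233/308 = 221.76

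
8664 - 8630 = 34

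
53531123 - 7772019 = 45759104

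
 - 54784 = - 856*64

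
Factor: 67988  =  2^2*23^1*739^1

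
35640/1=35640 = 35640.00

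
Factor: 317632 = 2^6 * 7^1*709^1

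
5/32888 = 5/32888  =  0.00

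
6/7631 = 6/7631 = 0.00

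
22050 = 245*90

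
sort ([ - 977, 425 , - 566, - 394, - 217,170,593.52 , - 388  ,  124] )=[ - 977,-566, - 394, - 388, - 217,124,170,425,593.52]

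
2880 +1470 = 4350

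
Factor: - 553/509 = - 7^1  *  79^1 * 509^( - 1) 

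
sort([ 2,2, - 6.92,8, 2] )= [ -6.92,  2, 2,2,  8] 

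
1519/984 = 1519/984=1.54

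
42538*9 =382842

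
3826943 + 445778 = 4272721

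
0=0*(-744 )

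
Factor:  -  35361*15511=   -  548484471 = -3^2*3929^1 * 15511^1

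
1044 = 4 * 261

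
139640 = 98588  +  41052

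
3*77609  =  232827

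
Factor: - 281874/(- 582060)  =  431/890  =  2^(-1)*5^(-1)*89^(-1)*  431^1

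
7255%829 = 623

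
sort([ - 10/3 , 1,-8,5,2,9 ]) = [ - 8, - 10/3,  1,2,5,9 ]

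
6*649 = 3894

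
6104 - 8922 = -2818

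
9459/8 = 1182 + 3/8 = 1182.38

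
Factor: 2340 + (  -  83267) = - 80927 =- 7^1*  11^1 * 1051^1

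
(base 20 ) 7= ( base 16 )7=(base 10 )7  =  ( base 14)7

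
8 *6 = 48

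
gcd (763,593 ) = 1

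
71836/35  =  71836/35  =  2052.46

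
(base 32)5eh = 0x15D1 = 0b1010111010001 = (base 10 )5585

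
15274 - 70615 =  - 55341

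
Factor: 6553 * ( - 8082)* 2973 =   -  2^1 *3^3*449^1*991^1*6553^1 = - 157454081658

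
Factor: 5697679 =13^1* 71^1*  6173^1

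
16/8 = 2  =  2.00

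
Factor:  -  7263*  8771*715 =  -45548197695 = -3^3*5^1 * 7^2 * 11^1*13^1*179^1*269^1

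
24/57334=12/28667 = 0.00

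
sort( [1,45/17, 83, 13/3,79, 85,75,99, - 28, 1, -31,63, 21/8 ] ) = [ - 31,-28, 1, 1, 21/8,45/17,13/3,  63, 75, 79,83 , 85,99]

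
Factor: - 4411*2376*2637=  - 2^3*3^5*11^2*293^1*401^1=- 27637173432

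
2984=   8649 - 5665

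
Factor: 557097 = 3^1*185699^1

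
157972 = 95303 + 62669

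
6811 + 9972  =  16783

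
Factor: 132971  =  132971^1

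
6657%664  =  17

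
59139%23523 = 12093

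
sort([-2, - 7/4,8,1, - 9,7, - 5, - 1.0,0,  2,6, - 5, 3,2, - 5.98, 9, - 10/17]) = [ - 9, - 5.98,-5, - 5, - 2 , - 7/4,-1.0,  -  10/17, 0,1, 2, 2,3, 6,  7, 8 , 9 ]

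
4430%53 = 31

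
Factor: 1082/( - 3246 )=  -  3^( - 1 )=-1/3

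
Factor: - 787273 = - 127^1*6199^1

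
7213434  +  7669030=14882464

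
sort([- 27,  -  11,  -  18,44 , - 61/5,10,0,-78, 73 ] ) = [ - 78,-27,  -  18, - 61/5, - 11, 0, 10,44, 73] 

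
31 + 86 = 117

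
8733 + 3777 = 12510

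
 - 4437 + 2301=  - 2136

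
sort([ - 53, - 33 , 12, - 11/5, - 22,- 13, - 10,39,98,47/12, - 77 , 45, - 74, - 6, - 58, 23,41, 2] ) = [ - 77, - 74,-58, - 53, - 33, - 22, - 13 , - 10, - 6, - 11/5,2,  47/12,12,23,  39, 41, 45,98]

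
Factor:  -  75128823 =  - 3^3*7^1*11^1*36137^1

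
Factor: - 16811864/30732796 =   -  4202966/7683199 = - 2^1  *1601^(-1)*4799^(-1 )*2101483^1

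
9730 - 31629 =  - 21899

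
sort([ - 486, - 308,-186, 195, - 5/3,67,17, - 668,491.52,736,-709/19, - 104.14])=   [ - 668, - 486, - 308, - 186, - 104.14, - 709/19,-5/3,17, 67, 195, 491.52, 736]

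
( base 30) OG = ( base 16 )2e0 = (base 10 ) 736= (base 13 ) 448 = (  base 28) Q8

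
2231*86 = 191866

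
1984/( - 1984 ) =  - 1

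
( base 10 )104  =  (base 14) 76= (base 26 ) 40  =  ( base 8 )150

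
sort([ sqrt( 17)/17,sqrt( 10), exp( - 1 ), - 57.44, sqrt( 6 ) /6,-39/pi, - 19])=[ - 57.44, - 19, - 39/pi,sqrt (17 ) /17, exp( - 1 ), sqrt(6) /6, sqrt(10) ] 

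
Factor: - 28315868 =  - 2^2*7^1*1011281^1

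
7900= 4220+3680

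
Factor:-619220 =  - 2^2*5^1*7^1*  4423^1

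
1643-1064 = 579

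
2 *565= 1130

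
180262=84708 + 95554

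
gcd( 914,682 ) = 2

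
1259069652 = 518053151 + 741016501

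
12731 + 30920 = 43651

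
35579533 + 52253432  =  87832965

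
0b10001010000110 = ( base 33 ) 83R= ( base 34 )7lw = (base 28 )b7i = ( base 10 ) 8838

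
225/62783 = 225/62783 = 0.00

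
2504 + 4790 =7294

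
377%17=3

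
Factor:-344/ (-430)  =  2^2*5^(-1 ) =4/5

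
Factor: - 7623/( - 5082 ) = 3/2 = 2^( - 1)* 3^1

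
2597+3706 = 6303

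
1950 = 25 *78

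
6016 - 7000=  - 984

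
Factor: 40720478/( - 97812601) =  - 2^1*233^1*491^(-1) * 87383^1 * 199211^( - 1 )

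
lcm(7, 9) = 63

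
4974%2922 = 2052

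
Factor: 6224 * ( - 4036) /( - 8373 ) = 2^6*3^( - 1)*389^1 * 1009^1*2791^( - 1) = 25120064/8373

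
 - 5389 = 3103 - 8492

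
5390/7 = 770 = 770.00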